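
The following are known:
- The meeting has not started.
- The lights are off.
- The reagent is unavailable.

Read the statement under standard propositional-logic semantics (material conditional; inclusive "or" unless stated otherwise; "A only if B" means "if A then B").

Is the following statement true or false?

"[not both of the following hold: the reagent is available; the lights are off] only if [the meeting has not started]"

Let Q = "the reagent is available" (False), V = "the lights are on" (False), U = "the meeting has started" (False).
Parsed as (Q nand not V) -> not U

not V = not False = True
Q nand not V = False nand True = True
not U = not False = True
(Q nand not V) -> not U = True -> True = True

true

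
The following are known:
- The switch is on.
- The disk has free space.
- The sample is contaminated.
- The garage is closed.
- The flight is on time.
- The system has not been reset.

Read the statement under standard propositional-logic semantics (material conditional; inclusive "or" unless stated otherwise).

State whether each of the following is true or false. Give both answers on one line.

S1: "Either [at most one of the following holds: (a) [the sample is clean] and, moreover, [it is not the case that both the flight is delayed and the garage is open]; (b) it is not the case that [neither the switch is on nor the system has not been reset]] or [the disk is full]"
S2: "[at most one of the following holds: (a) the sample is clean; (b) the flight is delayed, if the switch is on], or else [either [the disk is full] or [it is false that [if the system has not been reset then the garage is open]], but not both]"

Let W = "the sample is contaminated" (True), S = "the flight is delayed" (False), U = "the garage is closed" (True), Q = "the switch is on" (True), K = "the system has been reset" (False), P = "the disk is full" (False).

S1: In symbols: ((not W and (S nand not U)) nand not (Q nor not K)) or P

not W = not True = False
not U = not True = False
S nand not U = False nand False = True
not W and (S nand not U) = False and True = False
not K = not False = True
Q nor not K = True nor True = False
not (Q nor not K) = not False = True
(not W and (S nand not U)) nand not (Q nor not K) = False nand True = True
((not W and (S nand not U)) nand not (Q nor not K)) or P = True or False = True
So S1 is true.

S2: Parsed as (not W nand (Q -> S)) or (P xor not (not K -> not U))

not W = not True = False
Q -> S = True -> False = False
not W nand (Q -> S) = False nand False = True
not K = not False = True
not U = not True = False
not K -> not U = True -> False = False
not (not K -> not U) = not False = True
P xor not (not K -> not U) = False xor True = True
(not W nand (Q -> S)) or (P xor not (not K -> not U)) = True or True = True
Hence S2 is true.

S1 true, S2 true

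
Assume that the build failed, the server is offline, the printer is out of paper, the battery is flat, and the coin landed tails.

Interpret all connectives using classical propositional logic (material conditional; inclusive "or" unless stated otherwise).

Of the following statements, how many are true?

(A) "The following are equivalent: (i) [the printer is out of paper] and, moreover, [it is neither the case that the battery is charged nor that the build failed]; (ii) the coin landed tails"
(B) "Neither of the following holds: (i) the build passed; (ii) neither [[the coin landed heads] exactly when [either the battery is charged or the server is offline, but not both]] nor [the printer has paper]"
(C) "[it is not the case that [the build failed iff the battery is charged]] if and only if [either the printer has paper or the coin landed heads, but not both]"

0

Let U = "the printer has paper" (F), L = "the battery is charged" (F), R = "the build passed" (F), H = "the coin landed heads" (F), W = "the server is online" (F).

(A): Formalization: (~U & (L nor ~R)) <-> ~H

~U = ~F = T
~R = ~F = T
L nor ~R = F nor T = F
~U & (L nor ~R) = T & F = F
~H = ~F = T
(~U & (L nor ~R)) <-> ~H = F <-> T = F
Thus (A) is false.

(B): Parsed as R nor ((H <-> (L xor ~W)) nor U)

~W = ~F = T
L xor ~W = F xor T = T
H <-> (L xor ~W) = F <-> T = F
(H <-> (L xor ~W)) nor U = F nor F = T
R nor ((H <-> (L xor ~W)) nor U) = F nor T = F
Thus (B) is false.

(C): Parsed as ~(~R <-> L) <-> (U xor H)

~R = ~F = T
~R <-> L = T <-> F = F
~(~R <-> L) = ~F = T
U xor H = F xor F = F
~(~R <-> L) <-> (U xor H) = T <-> F = F
So (C) is false.

0 of the 3 statements are true (none).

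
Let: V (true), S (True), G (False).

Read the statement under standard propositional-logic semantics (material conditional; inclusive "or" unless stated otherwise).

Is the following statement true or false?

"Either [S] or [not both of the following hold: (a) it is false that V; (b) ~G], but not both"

False.

This is S xor (~V nand ~G).

~V = ~T = F
~G = ~F = T
~V nand ~G = F nand T = T
S xor (~V nand ~G) = T xor T = F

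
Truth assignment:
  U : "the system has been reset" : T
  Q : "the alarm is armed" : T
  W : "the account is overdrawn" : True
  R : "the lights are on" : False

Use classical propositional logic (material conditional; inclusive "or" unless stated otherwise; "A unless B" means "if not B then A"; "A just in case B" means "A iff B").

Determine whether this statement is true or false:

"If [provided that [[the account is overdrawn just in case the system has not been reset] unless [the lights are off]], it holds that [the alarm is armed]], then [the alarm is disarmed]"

false

Values: W=T, U=T, R=F, Q=T.
In symbols: (((W ↔ ¬U) ∨ ¬R) → Q) → ¬Q

¬U = ¬T = F
W ↔ ¬U = T ↔ F = F
¬R = ¬F = T
(W ↔ ¬U) ∨ ¬R = F ∨ T = T
((W ↔ ¬U) ∨ ¬R) → Q = T → T = T
¬Q = ¬T = F
(((W ↔ ¬U) ∨ ¬R) → Q) → ¬Q = T → F = F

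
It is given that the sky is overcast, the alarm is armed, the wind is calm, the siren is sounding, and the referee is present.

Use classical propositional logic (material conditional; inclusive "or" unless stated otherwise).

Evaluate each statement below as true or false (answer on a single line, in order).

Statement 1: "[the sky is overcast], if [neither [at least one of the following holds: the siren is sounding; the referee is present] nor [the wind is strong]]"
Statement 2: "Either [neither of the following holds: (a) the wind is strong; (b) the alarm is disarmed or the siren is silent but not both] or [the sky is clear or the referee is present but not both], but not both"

Statement 1 true / Statement 2 false

Let W = "the siren is sounding" (True), N = "the referee is present" (True), V = "the wind is strong" (False), M = "the sky is overcast" (True), P = "the alarm is armed" (True).

Statement 1: Formalization: ((W or N) nor V) -> M

W or N = True or True = True
(W or N) nor V = True nor False = False
((W or N) nor V) -> M = False -> True = True
Hence Statement 1 is true.

Statement 2: In symbols: (V nor (not P xor not W)) xor (not M xor N)

not P = not True = False
not W = not True = False
not P xor not W = False xor False = False
V nor (not P xor not W) = False nor False = True
not M = not True = False
not M xor N = False xor True = True
(V nor (not P xor not W)) xor (not M xor N) = True xor True = False
So Statement 2 is false.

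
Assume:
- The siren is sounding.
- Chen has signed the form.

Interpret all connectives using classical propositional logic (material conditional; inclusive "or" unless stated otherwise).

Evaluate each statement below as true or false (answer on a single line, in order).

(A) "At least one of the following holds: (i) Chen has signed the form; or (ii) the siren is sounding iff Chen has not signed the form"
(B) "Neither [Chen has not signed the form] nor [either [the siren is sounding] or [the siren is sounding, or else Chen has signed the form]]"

Let Q = "Chen has signed the form" (T), P = "the siren is sounding" (T).

(A): In symbols: Q ∨ (P ↔ ¬Q)

¬Q = ¬T = F
P ↔ ¬Q = T ↔ F = F
Q ∨ (P ↔ ¬Q) = T ∨ F = T
So (A) is true.

(B): Formalization: ¬Q ↓ (P ∨ (P ∨ Q))

¬Q = ¬T = F
P ∨ Q = T ∨ T = T
P ∨ (P ∨ Q) = T ∨ T = T
¬Q ↓ (P ∨ (P ∨ Q)) = F ↓ T = F
Thus (B) is false.

(A) T, (B) F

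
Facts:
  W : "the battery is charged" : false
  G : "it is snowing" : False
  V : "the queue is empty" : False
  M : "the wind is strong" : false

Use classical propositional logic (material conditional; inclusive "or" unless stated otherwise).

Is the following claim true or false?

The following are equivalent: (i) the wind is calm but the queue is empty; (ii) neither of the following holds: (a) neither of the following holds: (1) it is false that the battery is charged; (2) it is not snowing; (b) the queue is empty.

Values: M=F, V=F, W=F, G=F.
Formalization: (¬M ∧ V) ↔ ((¬W ↓ ¬G) ↓ V)

¬M = ¬F = T
¬M ∧ V = T ∧ F = F
¬W = ¬F = T
¬G = ¬F = T
¬W ↓ ¬G = T ↓ T = F
(¬W ↓ ¬G) ↓ V = F ↓ F = T
(¬M ∧ V) ↔ ((¬W ↓ ¬G) ↓ V) = F ↔ T = F

false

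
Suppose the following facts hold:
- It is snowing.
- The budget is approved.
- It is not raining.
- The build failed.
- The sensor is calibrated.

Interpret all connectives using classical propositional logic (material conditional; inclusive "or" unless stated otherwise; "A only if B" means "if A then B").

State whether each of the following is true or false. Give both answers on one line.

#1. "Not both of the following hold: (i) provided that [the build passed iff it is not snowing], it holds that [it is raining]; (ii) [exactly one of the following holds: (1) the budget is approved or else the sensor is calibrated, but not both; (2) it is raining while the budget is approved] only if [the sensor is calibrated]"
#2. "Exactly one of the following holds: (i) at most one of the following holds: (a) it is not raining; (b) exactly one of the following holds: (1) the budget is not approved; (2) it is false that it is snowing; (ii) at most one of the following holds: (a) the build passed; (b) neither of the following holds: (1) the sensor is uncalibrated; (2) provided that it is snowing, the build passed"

Let K = "the build passed" (False), S = "it is snowing" (True), G = "it is raining" (False), Q = "the budget is approved" (True), P = "the sensor is calibrated" (True).

#1: Formalization: ((K iff not S) -> G) nand (((Q xor P) xor (G and Q)) -> P)

not S = not True = False
K iff not S = False iff False = True
(K iff not S) -> G = True -> False = False
Q xor P = True xor True = False
G and Q = False and True = False
(Q xor P) xor (G and Q) = False xor False = False
((Q xor P) xor (G and Q)) -> P = False -> True = True
((K iff not S) -> G) nand (((Q xor P) xor (G and Q)) -> P) = False nand True = True
Hence #1 is true.

#2: Formalization: (not G nand (not Q xor not S)) xor (K nand (not P nor (S -> K)))

not G = not False = True
not Q = not True = False
not S = not True = False
not Q xor not S = False xor False = False
not G nand (not Q xor not S) = True nand False = True
not P = not True = False
S -> K = True -> False = False
not P nor (S -> K) = False nor False = True
K nand (not P nor (S -> K)) = False nand True = True
(not G nand (not Q xor not S)) xor (K nand (not P nor (S -> K))) = True xor True = False
So #2 is false.

#1 T, #2 F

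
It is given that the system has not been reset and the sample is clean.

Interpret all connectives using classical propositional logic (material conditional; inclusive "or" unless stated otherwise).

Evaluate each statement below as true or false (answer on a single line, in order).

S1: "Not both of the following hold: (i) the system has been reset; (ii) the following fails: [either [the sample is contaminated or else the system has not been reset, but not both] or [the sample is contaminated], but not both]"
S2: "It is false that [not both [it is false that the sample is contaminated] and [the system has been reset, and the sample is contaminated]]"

S1 true / S2 false

Let P = "the system has been reset" (F), Q = "the sample is contaminated" (F).

S1: In symbols: P nand ~((Q xor ~P) xor Q)

~P = ~F = T
Q xor ~P = F xor T = T
(Q xor ~P) xor Q = T xor F = T
~((Q xor ~P) xor Q) = ~T = F
P nand ~((Q xor ~P) xor Q) = F nand F = T
Thus S1 is true.

S2: This is ~(~Q nand (P & Q)).

~Q = ~F = T
P & Q = F & F = F
~Q nand (P & Q) = T nand F = T
~(~Q nand (P & Q)) = ~T = F
Hence S2 is false.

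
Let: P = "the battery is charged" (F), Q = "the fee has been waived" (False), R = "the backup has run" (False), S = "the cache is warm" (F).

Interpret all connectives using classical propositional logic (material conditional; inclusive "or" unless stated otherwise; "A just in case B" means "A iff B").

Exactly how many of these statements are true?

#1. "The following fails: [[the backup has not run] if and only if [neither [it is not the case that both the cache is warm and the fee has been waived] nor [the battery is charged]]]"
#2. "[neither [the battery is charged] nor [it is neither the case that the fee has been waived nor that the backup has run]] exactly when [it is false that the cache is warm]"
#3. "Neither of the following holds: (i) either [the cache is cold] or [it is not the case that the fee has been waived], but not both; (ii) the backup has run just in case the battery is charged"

1

#1: This is ¬(¬R ↔ ((S ↑ Q) ↓ P)).

¬R = ¬F = T
S ↑ Q = F ↑ F = T
(S ↑ Q) ↓ P = T ↓ F = F
¬R ↔ ((S ↑ Q) ↓ P) = T ↔ F = F
¬(¬R ↔ ((S ↑ Q) ↓ P)) = ¬F = T
Hence #1 is true.

#2: Formalization: (P ↓ (Q ↓ R)) ↔ ¬S

Q ↓ R = F ↓ F = T
P ↓ (Q ↓ R) = F ↓ T = F
¬S = ¬F = T
(P ↓ (Q ↓ R)) ↔ ¬S = F ↔ T = F
Thus #2 is false.

#3: Parsed as (¬S ⊕ ¬Q) ↓ (R ↔ P)

¬S = ¬F = T
¬Q = ¬F = T
¬S ⊕ ¬Q = T ⊕ T = F
R ↔ P = F ↔ F = T
(¬S ⊕ ¬Q) ↓ (R ↔ P) = F ↓ T = F
Thus #3 is false.

1 of the 3 statements is true (#1).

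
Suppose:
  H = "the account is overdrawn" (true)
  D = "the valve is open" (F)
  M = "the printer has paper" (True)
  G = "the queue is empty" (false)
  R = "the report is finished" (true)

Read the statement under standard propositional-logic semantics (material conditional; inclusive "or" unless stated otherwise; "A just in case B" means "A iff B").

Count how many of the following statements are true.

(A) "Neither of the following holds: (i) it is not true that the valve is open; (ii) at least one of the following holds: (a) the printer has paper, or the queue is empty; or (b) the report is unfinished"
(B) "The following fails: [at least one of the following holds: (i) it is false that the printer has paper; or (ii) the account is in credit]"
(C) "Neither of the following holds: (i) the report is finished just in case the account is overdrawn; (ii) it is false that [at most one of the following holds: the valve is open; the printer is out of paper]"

(A): This is ~D nor ((M | G) | ~R).

~D = ~F = T
M | G = T | F = T
~R = ~T = F
(M | G) | ~R = T | F = T
~D nor ((M | G) | ~R) = T nor T = F
Hence (A) is false.

(B): Parsed as ~(~M | ~H)

~M = ~T = F
~H = ~T = F
~M | ~H = F | F = F
~(~M | ~H) = ~F = T
So (B) is true.

(C): Formalization: (R <-> H) nor ~(D nand ~M)

R <-> H = T <-> T = T
~M = ~T = F
D nand ~M = F nand F = T
~(D nand ~M) = ~T = F
(R <-> H) nor ~(D nand ~M) = T nor F = F
Thus (C) is false.

1 of the 3 statements is true.

1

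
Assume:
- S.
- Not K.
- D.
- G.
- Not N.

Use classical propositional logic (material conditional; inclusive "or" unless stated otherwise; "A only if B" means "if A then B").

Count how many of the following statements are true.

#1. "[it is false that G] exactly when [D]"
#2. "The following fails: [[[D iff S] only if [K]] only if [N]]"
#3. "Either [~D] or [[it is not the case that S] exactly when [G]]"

0

#1: Formalization: not G iff D

not G = not True = False
not G iff D = False iff True = False
So #1 is false.

#2: Formalization: not (((D iff S) -> K) -> N)

D iff S = True iff True = True
(D iff S) -> K = True -> False = False
((D iff S) -> K) -> N = False -> False = True
not (((D iff S) -> K) -> N) = not True = False
Hence #2 is false.

#3: This is not D or (not S iff G).

not D = not True = False
not S = not True = False
not S iff G = False iff True = False
not D or (not S iff G) = False or False = False
Hence #3 is false.

0 of the 3 statements are true (none).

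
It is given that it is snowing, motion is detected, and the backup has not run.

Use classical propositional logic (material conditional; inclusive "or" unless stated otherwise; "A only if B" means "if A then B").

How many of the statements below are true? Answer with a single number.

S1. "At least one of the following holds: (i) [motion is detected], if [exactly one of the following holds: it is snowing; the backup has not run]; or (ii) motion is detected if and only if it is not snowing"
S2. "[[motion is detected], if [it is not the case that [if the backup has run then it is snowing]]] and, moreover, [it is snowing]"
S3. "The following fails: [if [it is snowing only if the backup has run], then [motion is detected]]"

2

Let P = "it is snowing" (T), R = "the backup has run" (F), Q = "motion is detected" (T).

S1: In symbols: ((P ⊕ ¬R) → Q) ∨ (Q ↔ ¬P)

¬R = ¬F = T
P ⊕ ¬R = T ⊕ T = F
(P ⊕ ¬R) → Q = F → T = T
¬P = ¬T = F
Q ↔ ¬P = T ↔ F = F
((P ⊕ ¬R) → Q) ∨ (Q ↔ ¬P) = T ∨ F = T
Thus S1 is true.

S2: Parsed as (¬(R → P) → Q) ∧ P

R → P = F → T = T
¬(R → P) = ¬T = F
¬(R → P) → Q = F → T = T
(¬(R → P) → Q) ∧ P = T ∧ T = T
So S2 is true.

S3: Formalization: ¬((P → R) → Q)

P → R = T → F = F
(P → R) → Q = F → T = T
¬((P → R) → Q) = ¬T = F
So S3 is false.

Count: 2.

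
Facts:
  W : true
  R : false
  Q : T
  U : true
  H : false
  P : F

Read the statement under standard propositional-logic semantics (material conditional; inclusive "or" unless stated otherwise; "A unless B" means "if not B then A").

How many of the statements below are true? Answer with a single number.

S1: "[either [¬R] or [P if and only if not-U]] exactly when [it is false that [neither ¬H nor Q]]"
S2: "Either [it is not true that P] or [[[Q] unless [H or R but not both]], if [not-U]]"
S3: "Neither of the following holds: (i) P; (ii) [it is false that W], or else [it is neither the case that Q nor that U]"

3

S1: Formalization: (¬R ∨ (P ↔ ¬U)) ↔ ¬(¬H ↓ Q)

¬R = ¬F = T
¬U = ¬T = F
P ↔ ¬U = F ↔ F = T
¬R ∨ (P ↔ ¬U) = T ∨ T = T
¬H = ¬F = T
¬H ↓ Q = T ↓ T = F
¬(¬H ↓ Q) = ¬F = T
(¬R ∨ (P ↔ ¬U)) ↔ ¬(¬H ↓ Q) = T ↔ T = T
Thus S1 is true.

S2: Parsed as ¬P ∨ (¬U → (Q ∨ (H ⊕ R)))

¬P = ¬F = T
¬U = ¬T = F
H ⊕ R = F ⊕ F = F
Q ∨ (H ⊕ R) = T ∨ F = T
¬U → (Q ∨ (H ⊕ R)) = F → T = T
¬P ∨ (¬U → (Q ∨ (H ⊕ R))) = T ∨ T = T
So S2 is true.

S3: In symbols: P ↓ (¬W ∨ (Q ↓ U))

¬W = ¬T = F
Q ↓ U = T ↓ T = F
¬W ∨ (Q ↓ U) = F ∨ F = F
P ↓ (¬W ∨ (Q ↓ U)) = F ↓ F = T
Hence S3 is true.

3 of the 3 statements are true (S1, S2, S3).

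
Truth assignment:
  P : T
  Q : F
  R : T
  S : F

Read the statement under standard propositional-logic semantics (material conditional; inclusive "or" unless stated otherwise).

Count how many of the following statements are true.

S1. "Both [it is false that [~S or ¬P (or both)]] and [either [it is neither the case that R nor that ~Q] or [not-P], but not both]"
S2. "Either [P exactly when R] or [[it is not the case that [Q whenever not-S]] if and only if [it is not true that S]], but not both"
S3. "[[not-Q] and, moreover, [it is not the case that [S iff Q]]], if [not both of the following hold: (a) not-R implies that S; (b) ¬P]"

S1: Parsed as not (not S or not P) and ((R nor not Q) xor not P)

not S = not False = True
not P = not True = False
not S or not P = True or False = True
not (not S or not P) = not True = False
not Q = not False = True
R nor not Q = True nor True = False
not P = not True = False
(R nor not Q) xor not P = False xor False = False
not (not S or not P) and ((R nor not Q) xor not P) = False and False = False
Hence S1 is false.

S2: Formalization: (P iff R) xor (not (not S -> Q) iff not S)

P iff R = True iff True = True
not S = not False = True
not S -> Q = True -> False = False
not (not S -> Q) = not False = True
not S = not False = True
not (not S -> Q) iff not S = True iff True = True
(P iff R) xor (not (not S -> Q) iff not S) = True xor True = False
So S2 is false.

S3: Formalization: ((not R -> S) nand not P) -> (not Q and not (S iff Q))

not R = not True = False
not R -> S = False -> False = True
not P = not True = False
(not R -> S) nand not P = True nand False = True
not Q = not False = True
S iff Q = False iff False = True
not (S iff Q) = not True = False
not Q and not (S iff Q) = True and False = False
((not R -> S) nand not P) -> (not Q and not (S iff Q)) = True -> False = False
So S3 is false.

Count: 0.

0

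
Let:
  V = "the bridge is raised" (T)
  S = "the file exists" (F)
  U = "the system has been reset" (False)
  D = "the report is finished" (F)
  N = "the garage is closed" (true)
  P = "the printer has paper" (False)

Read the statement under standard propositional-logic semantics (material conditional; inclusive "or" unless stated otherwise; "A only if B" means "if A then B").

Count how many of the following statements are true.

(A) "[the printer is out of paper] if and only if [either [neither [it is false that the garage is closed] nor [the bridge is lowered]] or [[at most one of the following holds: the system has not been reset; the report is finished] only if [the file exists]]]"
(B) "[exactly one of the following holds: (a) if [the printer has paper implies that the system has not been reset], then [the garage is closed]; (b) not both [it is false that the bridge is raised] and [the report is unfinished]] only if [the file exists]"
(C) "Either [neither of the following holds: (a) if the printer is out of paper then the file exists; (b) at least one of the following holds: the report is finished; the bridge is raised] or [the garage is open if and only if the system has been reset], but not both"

3

(A): In symbols: ¬P ↔ ((¬N ↓ ¬V) ∨ ((¬U ↑ D) → S))

¬P = ¬F = T
¬N = ¬T = F
¬V = ¬T = F
¬N ↓ ¬V = F ↓ F = T
¬U = ¬F = T
¬U ↑ D = T ↑ F = T
(¬U ↑ D) → S = T → F = F
(¬N ↓ ¬V) ∨ ((¬U ↑ D) → S) = T ∨ F = T
¬P ↔ ((¬N ↓ ¬V) ∨ ((¬U ↑ D) → S)) = T ↔ T = T
Thus (A) is true.

(B): This is (((P → ¬U) → N) ⊕ (¬V ↑ ¬D)) → S.

¬U = ¬F = T
P → ¬U = F → T = T
(P → ¬U) → N = T → T = T
¬V = ¬T = F
¬D = ¬F = T
¬V ↑ ¬D = F ↑ T = T
((P → ¬U) → N) ⊕ (¬V ↑ ¬D) = T ⊕ T = F
(((P → ¬U) → N) ⊕ (¬V ↑ ¬D)) → S = F → F = T
So (B) is true.

(C): In symbols: ((¬P → S) ↓ (D ∨ V)) ⊕ (¬N ↔ U)

¬P = ¬F = T
¬P → S = T → F = F
D ∨ V = F ∨ T = T
(¬P → S) ↓ (D ∨ V) = F ↓ T = F
¬N = ¬T = F
¬N ↔ U = F ↔ F = T
((¬P → S) ↓ (D ∨ V)) ⊕ (¬N ↔ U) = F ⊕ T = T
Thus (C) is true.

3 of the 3 statements are true.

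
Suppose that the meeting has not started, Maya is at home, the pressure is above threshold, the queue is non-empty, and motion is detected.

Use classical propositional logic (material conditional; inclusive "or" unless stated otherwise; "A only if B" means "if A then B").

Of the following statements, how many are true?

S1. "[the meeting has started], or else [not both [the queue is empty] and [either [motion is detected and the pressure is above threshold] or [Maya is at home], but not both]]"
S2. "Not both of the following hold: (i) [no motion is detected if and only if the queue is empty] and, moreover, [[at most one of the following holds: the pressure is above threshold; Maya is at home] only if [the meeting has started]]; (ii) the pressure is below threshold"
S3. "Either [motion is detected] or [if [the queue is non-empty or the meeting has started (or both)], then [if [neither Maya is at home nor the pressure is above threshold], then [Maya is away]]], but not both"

Let V = "the meeting has started" (F), L = "the queue is empty" (F), M = "motion is detected" (T), P = "the pressure is above threshold" (T), Q = "Maya is at home" (T).

S1: Parsed as V | (L nand ((M & P) xor Q))

M & P = T & T = T
(M & P) xor Q = T xor T = F
L nand ((M & P) xor Q) = F nand F = T
V | (L nand ((M & P) xor Q)) = F | T = T
So S1 is true.

S2: In symbols: ((~M <-> L) & ((P nand Q) -> V)) nand ~P

~M = ~T = F
~M <-> L = F <-> F = T
P nand Q = T nand T = F
(P nand Q) -> V = F -> F = T
(~M <-> L) & ((P nand Q) -> V) = T & T = T
~P = ~T = F
((~M <-> L) & ((P nand Q) -> V)) nand ~P = T nand F = T
Thus S2 is true.

S3: This is M xor ((~L | V) -> ((Q nor P) -> ~Q)).

~L = ~F = T
~L | V = T | F = T
Q nor P = T nor T = F
~Q = ~T = F
(Q nor P) -> ~Q = F -> F = T
(~L | V) -> ((Q nor P) -> ~Q) = T -> T = T
M xor ((~L | V) -> ((Q nor P) -> ~Q)) = T xor T = F
So S3 is false.

Count: 2.

2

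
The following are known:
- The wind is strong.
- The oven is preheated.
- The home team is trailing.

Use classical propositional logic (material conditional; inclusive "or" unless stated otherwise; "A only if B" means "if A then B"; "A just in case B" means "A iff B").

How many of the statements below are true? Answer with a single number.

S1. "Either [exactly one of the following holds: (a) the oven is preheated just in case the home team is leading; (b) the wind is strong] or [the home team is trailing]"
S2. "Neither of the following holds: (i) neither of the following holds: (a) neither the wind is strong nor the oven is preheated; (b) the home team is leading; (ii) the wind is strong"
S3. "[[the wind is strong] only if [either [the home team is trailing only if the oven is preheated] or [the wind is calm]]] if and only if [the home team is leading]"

1

Let Q = "the oven is preheated" (T), R = "the home team is leading" (F), P = "the wind is strong" (T).

S1: In symbols: ((Q ↔ R) ⊕ P) ∨ ¬R

Q ↔ R = T ↔ F = F
(Q ↔ R) ⊕ P = F ⊕ T = T
¬R = ¬F = T
((Q ↔ R) ⊕ P) ∨ ¬R = T ∨ T = T
So S1 is true.

S2: Parsed as ((P ↓ Q) ↓ R) ↓ P

P ↓ Q = T ↓ T = F
(P ↓ Q) ↓ R = F ↓ F = T
((P ↓ Q) ↓ R) ↓ P = T ↓ T = F
Thus S2 is false.

S3: In symbols: (P → ((¬R → Q) ∨ ¬P)) ↔ R

¬R = ¬F = T
¬R → Q = T → T = T
¬P = ¬T = F
(¬R → Q) ∨ ¬P = T ∨ F = T
P → ((¬R → Q) ∨ ¬P) = T → T = T
(P → ((¬R → Q) ∨ ¬P)) ↔ R = T ↔ F = F
Hence S3 is false.

Count: 1.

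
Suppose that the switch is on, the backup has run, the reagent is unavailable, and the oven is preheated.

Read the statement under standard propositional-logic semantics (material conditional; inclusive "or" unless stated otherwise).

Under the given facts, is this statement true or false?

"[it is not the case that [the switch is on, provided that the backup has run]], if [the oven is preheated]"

Let S = "the oven is preheated" (T), Q = "the backup has run" (T), P = "the switch is on" (T).
In symbols: S -> ~(Q -> P)

Q -> P = T -> T = T
~(Q -> P) = ~T = F
S -> ~(Q -> P) = T -> F = F

False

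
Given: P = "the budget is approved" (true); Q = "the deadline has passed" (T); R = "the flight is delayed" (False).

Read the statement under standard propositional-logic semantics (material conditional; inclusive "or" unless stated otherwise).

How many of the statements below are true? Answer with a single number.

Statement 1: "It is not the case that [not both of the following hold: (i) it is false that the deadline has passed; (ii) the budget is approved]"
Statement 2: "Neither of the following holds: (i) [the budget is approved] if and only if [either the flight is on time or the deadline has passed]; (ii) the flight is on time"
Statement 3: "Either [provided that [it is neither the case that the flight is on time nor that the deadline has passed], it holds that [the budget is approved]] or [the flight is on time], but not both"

Statement 1: Formalization: ~(~Q nand P)

~Q = ~T = F
~Q nand P = F nand T = T
~(~Q nand P) = ~T = F
Thus Statement 1 is false.

Statement 2: Formalization: (P <-> (~R | Q)) nor ~R

~R = ~F = T
~R | Q = T | T = T
P <-> (~R | Q) = T <-> T = T
~R = ~F = T
(P <-> (~R | Q)) nor ~R = T nor T = F
So Statement 2 is false.

Statement 3: This is ((~R nor Q) -> P) xor ~R.

~R = ~F = T
~R nor Q = T nor T = F
(~R nor Q) -> P = F -> T = T
~R = ~F = T
((~R nor Q) -> P) xor ~R = T xor T = F
Hence Statement 3 is false.

Count: 0.

0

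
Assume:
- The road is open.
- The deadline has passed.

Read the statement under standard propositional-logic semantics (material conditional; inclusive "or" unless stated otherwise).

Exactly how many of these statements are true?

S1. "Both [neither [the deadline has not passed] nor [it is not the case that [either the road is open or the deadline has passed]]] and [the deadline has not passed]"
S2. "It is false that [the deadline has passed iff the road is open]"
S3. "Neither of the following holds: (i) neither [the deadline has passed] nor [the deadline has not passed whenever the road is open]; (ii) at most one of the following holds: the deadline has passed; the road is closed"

Let Q = "the deadline has passed" (T), P = "the road is closed" (F).

S1: This is (~Q nor ~(~P | Q)) & ~Q.

~Q = ~T = F
~P = ~F = T
~P | Q = T | T = T
~(~P | Q) = ~T = F
~Q nor ~(~P | Q) = F nor F = T
~Q = ~T = F
(~Q nor ~(~P | Q)) & ~Q = T & F = F
Thus S1 is false.

S2: Formalization: ~(Q <-> ~P)

~P = ~F = T
Q <-> ~P = T <-> T = T
~(Q <-> ~P) = ~T = F
So S2 is false.

S3: This is (Q nor (~P -> ~Q)) nor (Q nand P).

~P = ~F = T
~Q = ~T = F
~P -> ~Q = T -> F = F
Q nor (~P -> ~Q) = T nor F = F
Q nand P = T nand F = T
(Q nor (~P -> ~Q)) nor (Q nand P) = F nor T = F
Thus S3 is false.

Count: 0.

0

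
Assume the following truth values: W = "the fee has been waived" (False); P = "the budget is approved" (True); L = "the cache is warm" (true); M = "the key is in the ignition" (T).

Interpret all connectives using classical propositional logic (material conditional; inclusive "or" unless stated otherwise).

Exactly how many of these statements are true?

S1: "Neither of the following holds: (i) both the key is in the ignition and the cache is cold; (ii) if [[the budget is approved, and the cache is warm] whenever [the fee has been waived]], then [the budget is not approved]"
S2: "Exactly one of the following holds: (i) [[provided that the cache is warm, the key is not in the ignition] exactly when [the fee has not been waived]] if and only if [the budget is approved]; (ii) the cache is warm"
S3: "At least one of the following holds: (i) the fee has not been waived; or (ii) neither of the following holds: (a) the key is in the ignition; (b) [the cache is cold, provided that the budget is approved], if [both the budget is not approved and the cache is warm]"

3

S1: Formalization: (M & ~L) nor ((W -> (P & L)) -> ~P)

~L = ~T = F
M & ~L = T & F = F
P & L = T & T = T
W -> (P & L) = F -> T = T
~P = ~T = F
(W -> (P & L)) -> ~P = T -> F = F
(M & ~L) nor ((W -> (P & L)) -> ~P) = F nor F = T
Hence S1 is true.

S2: In symbols: (((L -> ~M) <-> ~W) <-> P) xor L

~M = ~T = F
L -> ~M = T -> F = F
~W = ~F = T
(L -> ~M) <-> ~W = F <-> T = F
((L -> ~M) <-> ~W) <-> P = F <-> T = F
(((L -> ~M) <-> ~W) <-> P) xor L = F xor T = T
Hence S2 is true.

S3: Formalization: ~W | (M nor ((~P & L) -> (P -> ~L)))

~W = ~F = T
~P = ~T = F
~P & L = F & T = F
~L = ~T = F
P -> ~L = T -> F = F
(~P & L) -> (P -> ~L) = F -> F = T
M nor ((~P & L) -> (P -> ~L)) = T nor T = F
~W | (M nor ((~P & L) -> (P -> ~L))) = T | F = T
So S3 is true.

3 of the 3 statements are true (S1, S2, S3).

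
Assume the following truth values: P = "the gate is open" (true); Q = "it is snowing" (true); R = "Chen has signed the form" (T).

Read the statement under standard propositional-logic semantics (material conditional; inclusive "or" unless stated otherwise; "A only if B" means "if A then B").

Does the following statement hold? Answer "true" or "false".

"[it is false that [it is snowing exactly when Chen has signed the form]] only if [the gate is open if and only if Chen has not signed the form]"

true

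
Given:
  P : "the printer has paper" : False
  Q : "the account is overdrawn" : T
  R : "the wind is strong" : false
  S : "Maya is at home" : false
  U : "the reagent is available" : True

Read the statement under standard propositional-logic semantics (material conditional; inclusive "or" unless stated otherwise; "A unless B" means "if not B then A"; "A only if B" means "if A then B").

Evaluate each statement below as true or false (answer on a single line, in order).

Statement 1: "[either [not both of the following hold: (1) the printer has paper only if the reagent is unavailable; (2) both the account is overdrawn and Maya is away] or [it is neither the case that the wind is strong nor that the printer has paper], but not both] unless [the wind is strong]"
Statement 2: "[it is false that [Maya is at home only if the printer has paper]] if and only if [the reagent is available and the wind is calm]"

Statement 1: Parsed as (((P -> not U) nand (Q and not S)) xor (R nor P)) or R

not U = not True = False
P -> not U = False -> False = True
not S = not False = True
Q and not S = True and True = True
(P -> not U) nand (Q and not S) = True nand True = False
R nor P = False nor False = True
((P -> not U) nand (Q and not S)) xor (R nor P) = False xor True = True
(((P -> not U) nand (Q and not S)) xor (R nor P)) or R = True or False = True
So Statement 1 is true.

Statement 2: In symbols: not (S -> P) iff (U and not R)

S -> P = False -> False = True
not (S -> P) = not True = False
not R = not False = True
U and not R = True and True = True
not (S -> P) iff (U and not R) = False iff True = False
So Statement 2 is false.

Statement 1 True / Statement 2 False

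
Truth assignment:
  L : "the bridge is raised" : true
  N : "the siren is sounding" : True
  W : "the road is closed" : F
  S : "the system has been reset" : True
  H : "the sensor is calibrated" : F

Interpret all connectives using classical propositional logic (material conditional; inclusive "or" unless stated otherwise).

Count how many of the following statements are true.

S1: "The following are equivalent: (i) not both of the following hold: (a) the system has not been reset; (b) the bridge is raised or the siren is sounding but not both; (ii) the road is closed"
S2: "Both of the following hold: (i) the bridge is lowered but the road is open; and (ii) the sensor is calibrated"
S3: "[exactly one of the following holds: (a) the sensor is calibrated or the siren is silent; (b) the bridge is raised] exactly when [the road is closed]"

S1: In symbols: (¬S ↑ (L ⊕ N)) ↔ W

¬S = ¬T = F
L ⊕ N = T ⊕ T = F
¬S ↑ (L ⊕ N) = F ↑ F = T
(¬S ↑ (L ⊕ N)) ↔ W = T ↔ F = F
Thus S1 is false.

S2: In symbols: (¬L ∧ ¬W) ∧ H

¬L = ¬T = F
¬W = ¬F = T
¬L ∧ ¬W = F ∧ T = F
(¬L ∧ ¬W) ∧ H = F ∧ F = F
So S2 is false.

S3: Parsed as ((H ∨ ¬N) ⊕ L) ↔ W

¬N = ¬T = F
H ∨ ¬N = F ∨ F = F
(H ∨ ¬N) ⊕ L = F ⊕ T = T
((H ∨ ¬N) ⊕ L) ↔ W = T ↔ F = F
Thus S3 is false.

True statements: 0 (none).

0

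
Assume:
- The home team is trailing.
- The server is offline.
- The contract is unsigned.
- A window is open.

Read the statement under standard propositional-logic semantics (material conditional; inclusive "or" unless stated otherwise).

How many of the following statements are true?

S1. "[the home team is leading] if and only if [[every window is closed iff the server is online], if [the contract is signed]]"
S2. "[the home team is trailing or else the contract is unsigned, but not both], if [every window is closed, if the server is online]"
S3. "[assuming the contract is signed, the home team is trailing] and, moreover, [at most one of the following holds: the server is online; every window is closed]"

1

Let S = "the home team is leading" (F), D = "the contract is signed" (F), L = "a window is open" (T), P = "the server is online" (F).

S1: In symbols: S ↔ (D → (¬L ↔ P))

¬L = ¬T = F
¬L ↔ P = F ↔ F = T
D → (¬L ↔ P) = F → T = T
S ↔ (D → (¬L ↔ P)) = F ↔ T = F
So S1 is false.

S2: In symbols: (P → ¬L) → (¬S ⊕ ¬D)

¬L = ¬T = F
P → ¬L = F → F = T
¬S = ¬F = T
¬D = ¬F = T
¬S ⊕ ¬D = T ⊕ T = F
(P → ¬L) → (¬S ⊕ ¬D) = T → F = F
Thus S2 is false.

S3: This is (D → ¬S) ∧ (P ↑ ¬L).

¬S = ¬F = T
D → ¬S = F → T = T
¬L = ¬T = F
P ↑ ¬L = F ↑ F = T
(D → ¬S) ∧ (P ↑ ¬L) = T ∧ T = T
So S3 is true.

Count: 1.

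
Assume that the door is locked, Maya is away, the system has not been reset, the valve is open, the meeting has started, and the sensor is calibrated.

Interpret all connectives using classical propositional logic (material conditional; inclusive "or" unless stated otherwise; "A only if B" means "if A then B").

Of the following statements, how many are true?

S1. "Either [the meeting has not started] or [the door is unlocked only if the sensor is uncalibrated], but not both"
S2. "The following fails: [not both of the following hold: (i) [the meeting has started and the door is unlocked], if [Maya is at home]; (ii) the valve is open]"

Let U = "the meeting has started" (True), P = "the door is locked" (True), V = "the sensor is calibrated" (True), Q = "Maya is at home" (False), S = "the valve is open" (True).

S1: This is not U xor (not P -> not V).

not U = not True = False
not P = not True = False
not V = not True = False
not P -> not V = False -> False = True
not U xor (not P -> not V) = False xor True = True
Hence S1 is true.

S2: This is not ((Q -> (U and not P)) nand S).

not P = not True = False
U and not P = True and False = False
Q -> (U and not P) = False -> False = True
(Q -> (U and not P)) nand S = True nand True = False
not ((Q -> (U and not P)) nand S) = not False = True
Thus S2 is true.

Count: 2.

2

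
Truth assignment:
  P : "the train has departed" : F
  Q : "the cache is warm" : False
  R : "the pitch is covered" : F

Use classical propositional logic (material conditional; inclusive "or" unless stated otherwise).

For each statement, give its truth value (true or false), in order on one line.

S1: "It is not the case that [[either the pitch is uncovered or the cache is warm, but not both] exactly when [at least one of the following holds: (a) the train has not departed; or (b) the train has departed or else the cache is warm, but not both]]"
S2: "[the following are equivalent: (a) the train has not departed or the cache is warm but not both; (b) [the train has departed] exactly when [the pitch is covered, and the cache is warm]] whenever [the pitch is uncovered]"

S1 false, S2 true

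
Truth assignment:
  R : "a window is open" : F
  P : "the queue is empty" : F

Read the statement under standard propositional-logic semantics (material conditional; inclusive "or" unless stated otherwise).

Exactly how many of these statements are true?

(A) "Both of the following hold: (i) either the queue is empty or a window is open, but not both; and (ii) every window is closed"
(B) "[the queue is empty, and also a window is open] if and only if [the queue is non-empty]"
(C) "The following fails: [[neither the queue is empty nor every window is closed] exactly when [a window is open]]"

(A): In symbols: (P ⊕ R) ∧ ¬R

P ⊕ R = F ⊕ F = F
¬R = ¬F = T
(P ⊕ R) ∧ ¬R = F ∧ T = F
So (A) is false.

(B): In symbols: (P ∧ R) ↔ ¬P

P ∧ R = F ∧ F = F
¬P = ¬F = T
(P ∧ R) ↔ ¬P = F ↔ T = F
So (B) is false.

(C): Parsed as ¬((P ↓ ¬R) ↔ R)

¬R = ¬F = T
P ↓ ¬R = F ↓ T = F
(P ↓ ¬R) ↔ R = F ↔ F = T
¬((P ↓ ¬R) ↔ R) = ¬T = F
Thus (C) is false.

True statements: 0 (none).

0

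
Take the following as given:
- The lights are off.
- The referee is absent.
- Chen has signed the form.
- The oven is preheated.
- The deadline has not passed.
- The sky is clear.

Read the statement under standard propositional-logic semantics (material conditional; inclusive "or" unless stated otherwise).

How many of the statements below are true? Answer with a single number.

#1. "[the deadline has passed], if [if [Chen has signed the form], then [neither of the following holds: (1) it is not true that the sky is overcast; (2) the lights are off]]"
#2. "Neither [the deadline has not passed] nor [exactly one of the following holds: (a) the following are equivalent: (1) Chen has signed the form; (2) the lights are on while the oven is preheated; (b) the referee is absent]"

Let L = "Chen has signed the form" (T), V = "the sky is overcast" (F), K = "the lights are on" (F), R = "the deadline has passed" (F), W = "the oven is preheated" (T), M = "the referee is present" (F).

#1: In symbols: (L -> (~V nor ~K)) -> R

~V = ~F = T
~K = ~F = T
~V nor ~K = T nor T = F
L -> (~V nor ~K) = T -> F = F
(L -> (~V nor ~K)) -> R = F -> F = T
Thus #1 is true.

#2: In symbols: ~R nor ((L <-> (K & W)) xor ~M)

~R = ~F = T
K & W = F & T = F
L <-> (K & W) = T <-> F = F
~M = ~F = T
(L <-> (K & W)) xor ~M = F xor T = T
~R nor ((L <-> (K & W)) xor ~M) = T nor T = F
So #2 is false.

True statements: 1 (#1).

1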